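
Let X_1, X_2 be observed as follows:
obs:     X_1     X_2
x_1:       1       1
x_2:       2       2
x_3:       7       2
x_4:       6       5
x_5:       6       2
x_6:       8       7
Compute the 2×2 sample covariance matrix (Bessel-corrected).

Step 1 — column means:
  mean(X_1) = (1 + 2 + 7 + 6 + 6 + 8) / 6 = 30/6 = 5
  mean(X_2) = (1 + 2 + 2 + 5 + 2 + 7) / 6 = 19/6 = 3.1667

Step 2 — sample covariance S[i,j] = (1/(n-1)) · Σ_k (x_{k,i} - mean_i) · (x_{k,j} - mean_j), with n-1 = 5.
  S[X_1,X_1] = ((-4)·(-4) + (-3)·(-3) + (2)·(2) + (1)·(1) + (1)·(1) + (3)·(3)) / 5 = 40/5 = 8
  S[X_1,X_2] = ((-4)·(-2.1667) + (-3)·(-1.1667) + (2)·(-1.1667) + (1)·(1.8333) + (1)·(-1.1667) + (3)·(3.8333)) / 5 = 22/5 = 4.4
  S[X_2,X_2] = ((-2.1667)·(-2.1667) + (-1.1667)·(-1.1667) + (-1.1667)·(-1.1667) + (1.8333)·(1.8333) + (-1.1667)·(-1.1667) + (3.8333)·(3.8333)) / 5 = 26.8333/5 = 5.3667

S is symmetric (S[j,i] = S[i,j]). Assembling:

S = [[8, 4.4],
 [4.4, 5.3667]]


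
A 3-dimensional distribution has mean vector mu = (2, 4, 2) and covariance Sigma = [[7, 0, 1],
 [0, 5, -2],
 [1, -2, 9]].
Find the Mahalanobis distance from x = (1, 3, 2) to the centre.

Step 1 — centre the observation: (x - mu) = (-1, -1, 0).

Step 2 — invert Sigma (cofactor / det for 3×3, or solve directly):
  Sigma^{-1} = [[0.1454, -0.0071, -0.0177],
 [-0.0071, 0.2199, 0.0496],
 [-0.0177, 0.0496, 0.1241]].

Step 3 — form the quadratic (x - mu)^T · Sigma^{-1} · (x - mu):
  Sigma^{-1} · (x - mu) = (-0.1383, -0.2128, -0.0319).
  (x - mu)^T · [Sigma^{-1} · (x - mu)] = (-1)·(-0.1383) + (-1)·(-0.2128) + (0)·(-0.0319) = 0.3511.

Step 4 — take square root: d = √(0.3511) ≈ 0.5925.

d(x, mu) = √(0.3511) ≈ 0.5925


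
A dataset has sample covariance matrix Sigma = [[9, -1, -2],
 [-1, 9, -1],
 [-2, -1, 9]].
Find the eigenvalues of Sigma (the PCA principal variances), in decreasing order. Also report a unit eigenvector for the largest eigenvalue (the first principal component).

Step 1 — characteristic polynomial p(λ) = det(λI - Sigma) = λ³ - tr·λ² + c_1·λ - det, where tr = trace, c_1 = sum of the principal 2×2 minors, det = det(Sigma):
  tr = 9 + 9 + 9 = 27,
  c_1 = (9·9 - (-1)²) + (9·9 - (-2)²) + (9·9 - (-1)²) = 80 + 77 + 80 = 237,
  det = 9·(9·9 - (-1)²) - (-1)·((-1)·9 - (-1)·(-2)) + (-2)·((-1)·(-1) - 9·(-2)) = 9·(80) - (-1)·(-11) + (-2)·(19) = 671.
  So p(λ) = λ³ - 27λ² + 237λ - 671.
Step 2 — look for an integer root (rational root theorem: any rational root is an integer divisor of 671). Testing λ = 11:
  p(11) = 1331 - 3267 + 2607 - 671 = 0  ✓
  Dividing out (λ - 11): p(λ) = (λ - 11)(λ² - 16λ + 61).
Step 3 — remaining eigenvalues from the quadratic λ² - 16λ + 61 = 0:
  Δ = 16² - 4·61 = 256 - 244 = 12,  λ = (16 ± √12)/2 = (16 ± 3.4641)/2 ≈ 9.7321 or 6.2679.
  Sorted: λ_1 = 11,  λ_2 = 9.7321,  λ_3 = 6.2679  (check: sum = 27 = tr ✓).

Step 4 — unit eigenvector for λ_1 = 11: v spans the null space of (Sigma - λ_1 I), whose rows are
  r_1 = (-2, -1, -2),  r_2 = (-1, -2, -1),  r_3 = (-2, -1, -2).
  v is orthogonal to every row, so take v ∝ r_1 × r_2 = ((-1)·(-1) - (-2)·(-2), (-2)·(-1) - (-2)·(-1), (-2)·(-2) - (-1)·(-1)) = (-3, 0, 3).
  Rescale (divide by 3; multiply by -1 so the first nonzero entry is positive): u = (1, 0, -1).
  ||u|| = √((1)² + (0)² + (-1)²) = √(2) ≈ 1.4142,  v_1 = u/||u|| ≈ (0.7071, 0, -0.7071) (||v_1|| = 1).

λ_1 = 11,  λ_2 = 9.7321,  λ_3 = 6.2679;  v_1 ≈ (0.7071, 0, -0.7071)


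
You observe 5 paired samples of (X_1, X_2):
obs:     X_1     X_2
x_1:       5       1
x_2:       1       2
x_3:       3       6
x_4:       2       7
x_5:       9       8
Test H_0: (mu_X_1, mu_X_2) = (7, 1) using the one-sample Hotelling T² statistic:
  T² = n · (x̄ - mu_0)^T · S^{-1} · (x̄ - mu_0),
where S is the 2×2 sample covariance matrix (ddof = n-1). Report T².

Step 1 — sample mean vector:
  mean(X_1) = (5 + 1 + 3 + 2 + 9) / 5 = 20/5 = 4
  mean(X_2) = (1 + 2 + 6 + 7 + 8) / 5 = 24/5 = 4.8
  x̄ = (4, 4.8),  deviation x̄ - mu_0 = (4, 4.8) - (7, 1) = (-3, 3.8).

Step 2 — sample covariance matrix, S[i,j] = (1/(n-1)) · Σ_k (x_{k,i} - mean_i) · (x_{k,j} - mean_j), divisor n-1 = 4:
  S[X_1,X_1] = ((1)·(1) + (-3)·(-3) + (-1)·(-1) + (-2)·(-2) + (5)·(5)) / 4 = 40/4 = 10
  S[X_1,X_2] = ((1)·(-3.8) + (-3)·(-2.8) + (-1)·(1.2) + (-2)·(2.2) + (5)·(3.2)) / 4 = 15/4 = 3.75
  S[X_2,X_2] = ((-3.8)·(-3.8) + (-2.8)·(-2.8) + (1.2)·(1.2) + (2.2)·(2.2) + (3.2)·(3.2)) / 4 = 38.8/4 = 9.7
  S = [[10, 3.75],
 [3.75, 9.7]].

Step 3 — invert S. det(S) = 10·9.7 - (3.75)² = 82.9375.
  S^{-1} = (1/det) · [[d, -b], [-b, a]] = [[0.117, -0.0452],
 [-0.0452, 0.1206]].

Step 4 — quadratic form (x̄ - mu_0)^T · S^{-1} · (x̄ - mu_0):
  S^{-1} · (x̄ - mu_0) = (-0.5227, 0.5938),
  (x̄ - mu_0)^T · [...] = (-3)·(-0.5227) + (3.8)·(0.5938) = 3.8246.

Step 5 — scale by n: T² = 5 · 3.8246 = 19.1228.

T² ≈ 19.1228


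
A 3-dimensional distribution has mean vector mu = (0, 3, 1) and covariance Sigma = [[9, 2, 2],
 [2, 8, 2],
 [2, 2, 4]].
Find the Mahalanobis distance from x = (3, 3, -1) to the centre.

Step 1 — centre the observation: (x - mu) = (3, 0, -2).

Step 2 — invert Sigma (cofactor / det for 3×3, or solve directly):
  Sigma^{-1} = [[0.1273, -0.0182, -0.0545],
 [-0.0182, 0.1455, -0.0636],
 [-0.0545, -0.0636, 0.3091]].

Step 3 — form the quadratic (x - mu)^T · Sigma^{-1} · (x - mu):
  Sigma^{-1} · (x - mu) = (0.4909, 0.0727, -0.7818).
  (x - mu)^T · [Sigma^{-1} · (x - mu)] = (3)·(0.4909) + (0)·(0.0727) + (-2)·(-0.7818) = 3.0364.

Step 4 — take square root: d = √(3.0364) ≈ 1.7425.

d(x, mu) = √(3.0364) ≈ 1.7425


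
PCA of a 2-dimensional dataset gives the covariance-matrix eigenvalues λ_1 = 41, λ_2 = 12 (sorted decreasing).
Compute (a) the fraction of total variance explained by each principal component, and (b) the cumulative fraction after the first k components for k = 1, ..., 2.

Step 1 — total variance = trace(Sigma) = Σ λ_i = 41 + 12 = 53.

Step 2 — fraction explained by component i = λ_i / Σ λ:
  PC1: 41/53 = 0.7736
  PC2: 12/53 = 0.2264

Step 3 — cumulative fraction after k components = (λ_1 + ... + λ_k) / Σ λ:
  k = 1: 41/53 = 0.7736
  k = 2: (41 + 12)/53 = 53/53 = 1

Summary (fraction, with percent):

explained: PC1 0.7736 (77.36%), PC2 0.2264 (22.64%);  cumulative: 0.7736, 1


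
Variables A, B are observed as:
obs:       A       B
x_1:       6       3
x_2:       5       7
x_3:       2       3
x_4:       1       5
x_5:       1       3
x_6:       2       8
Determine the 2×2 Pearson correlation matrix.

Step 1 — column means:
  mean(A) = (6 + 5 + 2 + 1 + 1 + 2) / 6 = 17/6 = 2.8333
  mean(B) = (3 + 7 + 3 + 5 + 3 + 8) / 6 = 29/6 = 4.8333

Step 2 — sample variances and covariances s[i,j] = (1/(n-1)) · Σ_k (x_{k,i} - mean_i) · (x_{k,j} - mean_j), with n-1 = 5:
  s[A,A] = ((3.1667)·(3.1667) + (2.1667)·(2.1667) + (-0.8333)·(-0.8333) + (-1.8333)·(-1.8333) + (-1.8333)·(-1.8333) + (-0.8333)·(-0.8333)) / 5 = 22.8333/5 = 4.5667
  s[A,B] = ((3.1667)·(-1.8333) + (2.1667)·(2.1667) + (-0.8333)·(-1.8333) + (-1.8333)·(0.1667) + (-1.8333)·(-1.8333) + (-0.8333)·(3.1667)) / 5 = 0.8333/5 = 0.1667
  s[B,B] = ((-1.8333)·(-1.8333) + (2.1667)·(2.1667) + (-1.8333)·(-1.8333) + (0.1667)·(0.1667) + (-1.8333)·(-1.8333) + (3.1667)·(3.1667)) / 5 = 24.8333/5 = 4.9667
  Sample standard deviations s_i = √(s[i,i]):
  s(A) = √(4.5667) = 2.137
  s(B) = √(4.9667) = 2.2286

Step 3 — r_{ij} = s_{ij} / (s_i · s_j):
  r[A,A] = 1 (diagonal).
  r[A,B] = 0.1667 / (2.137 · 2.2286) = 0.1667 / 4.7625 = 0.035
  r[B,B] = 1 (diagonal).

R is symmetric with unit diagonal. Assembling:

R = [[1, 0.035],
 [0.035, 1]]


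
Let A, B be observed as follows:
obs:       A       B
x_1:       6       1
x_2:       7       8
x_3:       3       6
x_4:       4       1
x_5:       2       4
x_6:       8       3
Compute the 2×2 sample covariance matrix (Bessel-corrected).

Step 1 — column means:
  mean(A) = (6 + 7 + 3 + 4 + 2 + 8) / 6 = 30/6 = 5
  mean(B) = (1 + 8 + 6 + 1 + 4 + 3) / 6 = 23/6 = 3.8333

Step 2 — sample covariance S[i,j] = (1/(n-1)) · Σ_k (x_{k,i} - mean_i) · (x_{k,j} - mean_j), with n-1 = 5.
  S[A,A] = ((1)·(1) + (2)·(2) + (-2)·(-2) + (-1)·(-1) + (-3)·(-3) + (3)·(3)) / 5 = 28/5 = 5.6
  S[A,B] = ((1)·(-2.8333) + (2)·(4.1667) + (-2)·(2.1667) + (-1)·(-2.8333) + (-3)·(0.1667) + (3)·(-0.8333)) / 5 = 1/5 = 0.2
  S[B,B] = ((-2.8333)·(-2.8333) + (4.1667)·(4.1667) + (2.1667)·(2.1667) + (-2.8333)·(-2.8333) + (0.1667)·(0.1667) + (-0.8333)·(-0.8333)) / 5 = 38.8333/5 = 7.7667

S is symmetric (S[j,i] = S[i,j]). Assembling:

S = [[5.6, 0.2],
 [0.2, 7.7667]]


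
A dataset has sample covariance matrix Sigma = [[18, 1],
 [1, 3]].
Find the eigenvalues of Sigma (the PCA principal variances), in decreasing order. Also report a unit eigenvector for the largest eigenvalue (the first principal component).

Step 1 — characteristic polynomial of 2×2 Sigma:
  det(Sigma - λI) = λ² - trace · λ + det = 0.
  trace = 18 + 3 = 21, det = 18·3 - (1)² = 53.
Step 2 — discriminant:
  Δ = trace² - 4·det = 441 - 212 = 229.
Step 3 — eigenvalues:
  λ = (trace ± √Δ)/2 = (21 ± 15.1327)/2,
  λ_1 = 18.0664,  λ_2 = 2.9336.

Step 4 — unit eigenvector for λ_1: solve (Sigma - λ_1 I)v = 0. First row:
  (18 - 18.0664)·v_x + (1)·v_y = 0, i.e. (-0.0664)·v_x + (1)·v_y = 0,
  so v ∝ (b, λ_1 - a) = (1, 0.0664) = u.
  ||u|| = √((1)² + (0.0664)²) = √(1.0044) ≈ 1.0022,
  v_1 = u/||u|| ≈ (0.9978, 0.0662) (||v_1|| = 1).

λ_1 = 18.0664,  λ_2 = 2.9336;  v_1 ≈ (0.9978, 0.0662)


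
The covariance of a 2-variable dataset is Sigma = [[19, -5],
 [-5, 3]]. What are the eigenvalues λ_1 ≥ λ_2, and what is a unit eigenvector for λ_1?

Step 1 — characteristic polynomial of 2×2 Sigma:
  det(Sigma - λI) = λ² - trace · λ + det = 0.
  trace = 19 + 3 = 22, det = 19·3 - (-5)² = 32.
Step 2 — discriminant:
  Δ = trace² - 4·det = 484 - 128 = 356.
Step 3 — eigenvalues:
  λ = (trace ± √Δ)/2 = (22 ± 18.868)/2,
  λ_1 = 20.434,  λ_2 = 1.566.

Step 4 — unit eigenvector for λ_1: solve (Sigma - λ_1 I)v = 0. First row:
  (19 - 20.434)·v_x + (-5)·v_y = 0, i.e. (-1.434)·v_x + (-5)·v_y = 0,
  so v ∝ (b, λ_1 - a) = (-5, 1.434); multiply by -1 so the first entry is positive: u = (5, -1.434).
  ||u|| = √((5)² + (-1.434)²) = √(27.0563) ≈ 5.2016,
  v_1 = u/||u|| ≈ (0.9612, -0.2757) (||v_1|| = 1).

λ_1 = 20.434,  λ_2 = 1.566;  v_1 ≈ (0.9612, -0.2757)


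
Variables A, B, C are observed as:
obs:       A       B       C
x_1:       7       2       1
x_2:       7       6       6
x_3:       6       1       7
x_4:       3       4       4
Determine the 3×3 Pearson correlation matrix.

Step 1 — column means:
  mean(A) = (7 + 7 + 6 + 3) / 4 = 23/4 = 5.75
  mean(B) = (2 + 6 + 1 + 4) / 4 = 13/4 = 3.25
  mean(C) = (1 + 6 + 7 + 4) / 4 = 18/4 = 4.5

Step 2 — sample variances and covariances s[i,j] = (1/(n-1)) · Σ_k (x_{k,i} - mean_i) · (x_{k,j} - mean_j), with n-1 = 3:
  s[A,A] = ((1.25)·(1.25) + (1.25)·(1.25) + (0.25)·(0.25) + (-2.75)·(-2.75)) / 3 = 10.75/3 = 3.5833
  s[A,B] = ((1.25)·(-1.25) + (1.25)·(2.75) + (0.25)·(-2.25) + (-2.75)·(0.75)) / 3 = -0.75/3 = -0.25
  s[A,C] = ((1.25)·(-3.5) + (1.25)·(1.5) + (0.25)·(2.5) + (-2.75)·(-0.5)) / 3 = -0.5/3 = -0.1667
  s[B,B] = ((-1.25)·(-1.25) + (2.75)·(2.75) + (-2.25)·(-2.25) + (0.75)·(0.75)) / 3 = 14.75/3 = 4.9167
  s[B,C] = ((-1.25)·(-3.5) + (2.75)·(1.5) + (-2.25)·(2.5) + (0.75)·(-0.5)) / 3 = 2.5/3 = 0.8333
  s[C,C] = ((-3.5)·(-3.5) + (1.5)·(1.5) + (2.5)·(2.5) + (-0.5)·(-0.5)) / 3 = 21/3 = 7
  Sample standard deviations s_i = √(s[i,i]):
  s(A) = √(3.5833) = 1.893
  s(B) = √(4.9167) = 2.2174
  s(C) = √(7) = 2.6458

Step 3 — r_{ij} = s_{ij} / (s_i · s_j):
  r[A,A] = 1 (diagonal).
  r[A,B] = -0.25 / (1.893 · 2.2174) = -0.25 / 4.1974 = -0.0596
  r[A,C] = -0.1667 / (1.893 · 2.6458) = -0.1667 / 5.0083 = -0.0333
  r[B,B] = 1 (diagonal).
  r[B,C] = 0.8333 / (2.2174 · 2.6458) = 0.8333 / 5.8666 = 0.142
  r[C,C] = 1 (diagonal).

R is symmetric with unit diagonal. Assembling:

R = [[1, -0.0596, -0.0333],
 [-0.0596, 1, 0.142],
 [-0.0333, 0.142, 1]]


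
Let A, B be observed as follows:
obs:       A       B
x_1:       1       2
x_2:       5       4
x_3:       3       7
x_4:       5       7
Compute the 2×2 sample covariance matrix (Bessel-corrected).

Step 1 — column means:
  mean(A) = (1 + 5 + 3 + 5) / 4 = 14/4 = 3.5
  mean(B) = (2 + 4 + 7 + 7) / 4 = 20/4 = 5

Step 2 — sample covariance S[i,j] = (1/(n-1)) · Σ_k (x_{k,i} - mean_i) · (x_{k,j} - mean_j), with n-1 = 3.
  S[A,A] = ((-2.5)·(-2.5) + (1.5)·(1.5) + (-0.5)·(-0.5) + (1.5)·(1.5)) / 3 = 11/3 = 3.6667
  S[A,B] = ((-2.5)·(-3) + (1.5)·(-1) + (-0.5)·(2) + (1.5)·(2)) / 3 = 8/3 = 2.6667
  S[B,B] = ((-3)·(-3) + (-1)·(-1) + (2)·(2) + (2)·(2)) / 3 = 18/3 = 6

S is symmetric (S[j,i] = S[i,j]). Assembling:

S = [[3.6667, 2.6667],
 [2.6667, 6]]


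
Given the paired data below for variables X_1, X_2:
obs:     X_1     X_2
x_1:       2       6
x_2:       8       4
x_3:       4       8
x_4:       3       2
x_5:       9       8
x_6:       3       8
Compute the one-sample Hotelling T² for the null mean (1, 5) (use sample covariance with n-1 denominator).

Step 1 — sample mean vector:
  mean(X_1) = (2 + 8 + 4 + 3 + 9 + 3) / 6 = 29/6 = 4.8333
  mean(X_2) = (6 + 4 + 8 + 2 + 8 + 8) / 6 = 36/6 = 6
  x̄ = (4.8333, 6),  deviation x̄ - mu_0 = (4.8333, 6) - (1, 5) = (3.8333, 1).

Step 2 — sample covariance matrix, S[i,j] = (1/(n-1)) · Σ_k (x_{k,i} - mean_i) · (x_{k,j} - mean_j), divisor n-1 = 5:
  S[X_1,X_1] = ((-2.8333)·(-2.8333) + (3.1667)·(3.1667) + (-0.8333)·(-0.8333) + (-1.8333)·(-1.8333) + (4.1667)·(4.1667) + (-1.8333)·(-1.8333)) / 5 = 42.8333/5 = 8.5667
  S[X_1,X_2] = ((-2.8333)·(0) + (3.1667)·(-2) + (-0.8333)·(2) + (-1.8333)·(-4) + (4.1667)·(2) + (-1.8333)·(2)) / 5 = 4/5 = 0.8
  S[X_2,X_2] = ((0)·(0) + (-2)·(-2) + (2)·(2) + (-4)·(-4) + (2)·(2) + (2)·(2)) / 5 = 32/5 = 6.4
  S = [[8.5667, 0.8],
 [0.8, 6.4]].

Step 3 — invert S. det(S) = 8.5667·6.4 - (0.8)² = 54.1867.
  S^{-1} = (1/det) · [[d, -b], [-b, a]] = [[0.1181, -0.0148],
 [-0.0148, 0.1581]].

Step 4 — quadratic form (x̄ - mu_0)^T · S^{-1} · (x̄ - mu_0):
  S^{-1} · (x̄ - mu_0) = (0.438, 0.1015),
  (x̄ - mu_0)^T · [...] = (3.8333)·(0.438) + (1)·(0.1015) = 1.7805.

Step 5 — scale by n: T² = 6 · 1.7805 = 10.6828.

T² ≈ 10.6828


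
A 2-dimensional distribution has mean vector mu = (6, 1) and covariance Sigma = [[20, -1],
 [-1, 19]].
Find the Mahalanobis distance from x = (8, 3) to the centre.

Step 1 — centre the observation: (x - mu) = (2, 2).

Step 2 — invert Sigma. det(Sigma) = 20·19 - (-1)² = 379.
  Sigma^{-1} = (1/det) · [[d, -b], [-b, a]] = [[0.0501, 0.0026],
 [0.0026, 0.0528]].

Step 3 — form the quadratic (x - mu)^T · Sigma^{-1} · (x - mu):
  Sigma^{-1} · (x - mu) = (0.1055, 0.1108).
  (x - mu)^T · [Sigma^{-1} · (x - mu)] = (2)·(0.1055) + (2)·(0.1108) = 0.4327.

Step 4 — take square root: d = √(0.4327) ≈ 0.6578.

d(x, mu) = √(0.4327) ≈ 0.6578


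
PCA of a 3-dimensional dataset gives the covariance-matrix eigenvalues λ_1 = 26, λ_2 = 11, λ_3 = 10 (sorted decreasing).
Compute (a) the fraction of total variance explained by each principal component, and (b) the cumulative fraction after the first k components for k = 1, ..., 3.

Step 1 — total variance = trace(Sigma) = Σ λ_i = 26 + 11 + 10 = 47.

Step 2 — fraction explained by component i = λ_i / Σ λ:
  PC1: 26/47 = 0.5532
  PC2: 11/47 = 0.234
  PC3: 10/47 = 0.2128

Step 3 — cumulative fraction after k components = (λ_1 + ... + λ_k) / Σ λ:
  k = 1: 26/47 = 0.5532
  k = 2: (26 + 11)/47 = 37/47 = 0.7872
  k = 3: (26 + 11 + 10)/47 = 47/47 = 1

Summary (fraction, with percent):

explained: PC1 0.5532 (55.32%), PC2 0.234 (23.4%), PC3 0.2128 (21.28%);  cumulative: 0.5532, 0.7872, 1


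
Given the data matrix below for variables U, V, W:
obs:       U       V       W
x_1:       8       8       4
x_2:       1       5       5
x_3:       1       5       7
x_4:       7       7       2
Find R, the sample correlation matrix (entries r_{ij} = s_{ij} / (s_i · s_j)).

Step 1 — column means:
  mean(U) = (8 + 1 + 1 + 7) / 4 = 17/4 = 4.25
  mean(V) = (8 + 5 + 5 + 7) / 4 = 25/4 = 6.25
  mean(W) = (4 + 5 + 7 + 2) / 4 = 18/4 = 4.5

Step 2 — sample variances and covariances s[i,j] = (1/(n-1)) · Σ_k (x_{k,i} - mean_i) · (x_{k,j} - mean_j), with n-1 = 3:
  s[U,U] = ((3.75)·(3.75) + (-3.25)·(-3.25) + (-3.25)·(-3.25) + (2.75)·(2.75)) / 3 = 42.75/3 = 14.25
  s[U,V] = ((3.75)·(1.75) + (-3.25)·(-1.25) + (-3.25)·(-1.25) + (2.75)·(0.75)) / 3 = 16.75/3 = 5.5833
  s[U,W] = ((3.75)·(-0.5) + (-3.25)·(0.5) + (-3.25)·(2.5) + (2.75)·(-2.5)) / 3 = -18.5/3 = -6.1667
  s[V,V] = ((1.75)·(1.75) + (-1.25)·(-1.25) + (-1.25)·(-1.25) + (0.75)·(0.75)) / 3 = 6.75/3 = 2.25
  s[V,W] = ((1.75)·(-0.5) + (-1.25)·(0.5) + (-1.25)·(2.5) + (0.75)·(-2.5)) / 3 = -6.5/3 = -2.1667
  s[W,W] = ((-0.5)·(-0.5) + (0.5)·(0.5) + (2.5)·(2.5) + (-2.5)·(-2.5)) / 3 = 13/3 = 4.3333
  Sample standard deviations s_i = √(s[i,i]):
  s(U) = √(14.25) = 3.7749
  s(V) = √(2.25) = 1.5
  s(W) = √(4.3333) = 2.0817

Step 3 — r_{ij} = s_{ij} / (s_i · s_j):
  r[U,U] = 1 (diagonal).
  r[U,V] = 5.5833 / (3.7749 · 1.5) = 5.5833 / 5.6624 = 0.986
  r[U,W] = -6.1667 / (3.7749 · 2.0817) = -6.1667 / 7.8581 = -0.7848
  r[V,V] = 1 (diagonal).
  r[V,W] = -2.1667 / (1.5 · 2.0817) = -2.1667 / 3.1225 = -0.6939
  r[W,W] = 1 (diagonal).

R is symmetric with unit diagonal. Assembling:

R = [[1, 0.986, -0.7848],
 [0.986, 1, -0.6939],
 [-0.7848, -0.6939, 1]]


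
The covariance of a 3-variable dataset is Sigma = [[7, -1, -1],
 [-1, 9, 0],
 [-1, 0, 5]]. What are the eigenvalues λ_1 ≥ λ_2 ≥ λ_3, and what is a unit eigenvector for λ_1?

Step 1 — characteristic polynomial p(λ) = det(λI - Sigma) = λ³ - tr·λ² + c_1·λ - det, where tr = trace, c_1 = sum of the principal 2×2 minors, det = det(Sigma):
  tr = 7 + 9 + 5 = 21,
  c_1 = (7·9 - (-1)²) + (7·5 - (-1)²) + (9·5 - (0)²) = 62 + 34 + 45 = 141,
  det = 7·(9·5 - (0)²) - (-1)·((-1)·5 - (0)·(-1)) + (-1)·((-1)·(0) - 9·(-1)) = 7·(45) - (-1)·(-5) + (-1)·(9) = 301.
  So p(λ) = λ³ - 21λ² + 141λ - 301.
Step 2 — look for an integer root (rational root theorem: any rational root is an integer divisor of 301). Testing λ = 7:
  p(7) = 343 - 1029 + 987 - 301 = 0  ✓
  Dividing out (λ - 7): p(λ) = (λ - 7)(λ² - 14λ + 43).
Step 3 — remaining eigenvalues from the quadratic λ² - 14λ + 43 = 0:
  Δ = 14² - 4·43 = 196 - 172 = 24,  λ = (14 ± √24)/2 = (14 ± 4.899)/2 ≈ 9.4495 or 4.5505.
  Sorted: λ_1 = 9.4495,  λ_2 = 7,  λ_3 = 4.5505  (check: sum = 21 = tr ✓).

Step 4 — unit eigenvector for λ_1 ≈ 9.4495: v spans the null space of (Sigma - λ_1 I), whose rows are
  r_1 = (-2.4495, -1, -1),  r_2 = (-1, -0.4495, 0),  r_3 = (-1, 0, -4.4495).
  v is orthogonal to every row, so take v ∝ r_1 × r_2 = ((-1)·(0) - (-1)·(-0.4495), (-1)·(-1) - (-2.4495)·(0), (-2.4495)·(-0.4495) - (-1)·(-1)) ≈ (-0.4495, 1, 0.101).
  Rescale (multiply by -1 so the first nonzero entry is positive): u = (0.4495, -1, -0.101).
  ||u|| = √((0.4495)² + (-1)² + (-0.101)²) = √(1.2122) ≈ 1.101,  v_1 = u/||u|| ≈ (0.4082, -0.9082, -0.0918) (||v_1|| = 1).

λ_1 = 9.4495,  λ_2 = 7,  λ_3 = 4.5505;  v_1 ≈ (0.4082, -0.9082, -0.0918)


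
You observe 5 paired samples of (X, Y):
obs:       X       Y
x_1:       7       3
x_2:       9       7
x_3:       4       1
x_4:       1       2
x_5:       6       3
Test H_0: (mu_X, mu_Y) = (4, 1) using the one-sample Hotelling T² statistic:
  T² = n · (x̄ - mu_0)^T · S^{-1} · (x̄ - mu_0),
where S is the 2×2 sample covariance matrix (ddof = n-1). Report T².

Step 1 — sample mean vector:
  mean(X) = (7 + 9 + 4 + 1 + 6) / 5 = 27/5 = 5.4
  mean(Y) = (3 + 7 + 1 + 2 + 3) / 5 = 16/5 = 3.2
  x̄ = (5.4, 3.2),  deviation x̄ - mu_0 = (5.4, 3.2) - (4, 1) = (1.4, 2.2).

Step 2 — sample covariance matrix, S[i,j] = (1/(n-1)) · Σ_k (x_{k,i} - mean_i) · (x_{k,j} - mean_j), divisor n-1 = 4:
  S[X,X] = ((1.6)·(1.6) + (3.6)·(3.6) + (-1.4)·(-1.4) + (-4.4)·(-4.4) + (0.6)·(0.6)) / 4 = 37.2/4 = 9.3
  S[X,Y] = ((1.6)·(-0.2) + (3.6)·(3.8) + (-1.4)·(-2.2) + (-4.4)·(-1.2) + (0.6)·(-0.2)) / 4 = 21.6/4 = 5.4
  S[Y,Y] = ((-0.2)·(-0.2) + (3.8)·(3.8) + (-2.2)·(-2.2) + (-1.2)·(-1.2) + (-0.2)·(-0.2)) / 4 = 20.8/4 = 5.2
  S = [[9.3, 5.4],
 [5.4, 5.2]].

Step 3 — invert S. det(S) = 9.3·5.2 - (5.4)² = 19.2.
  S^{-1} = (1/det) · [[d, -b], [-b, a]] = [[0.2708, -0.2812],
 [-0.2812, 0.4844]].

Step 4 — quadratic form (x̄ - mu_0)^T · S^{-1} · (x̄ - mu_0):
  S^{-1} · (x̄ - mu_0) = (-0.2396, 0.6719),
  (x̄ - mu_0)^T · [...] = (1.4)·(-0.2396) + (2.2)·(0.6719) = 1.1427.

Step 5 — scale by n: T² = 5 · 1.1427 = 5.7135.

T² ≈ 5.7135


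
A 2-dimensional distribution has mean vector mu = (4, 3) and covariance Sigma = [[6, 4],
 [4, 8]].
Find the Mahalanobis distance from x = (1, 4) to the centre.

Step 1 — centre the observation: (x - mu) = (-3, 1).

Step 2 — invert Sigma. det(Sigma) = 6·8 - (4)² = 32.
  Sigma^{-1} = (1/det) · [[d, -b], [-b, a]] = [[0.25, -0.125],
 [-0.125, 0.1875]].

Step 3 — form the quadratic (x - mu)^T · Sigma^{-1} · (x - mu):
  Sigma^{-1} · (x - mu) = (-0.875, 0.5625).
  (x - mu)^T · [Sigma^{-1} · (x - mu)] = (-3)·(-0.875) + (1)·(0.5625) = 3.1875.

Step 4 — take square root: d = √(3.1875) ≈ 1.7854.

d(x, mu) = √(3.1875) ≈ 1.7854


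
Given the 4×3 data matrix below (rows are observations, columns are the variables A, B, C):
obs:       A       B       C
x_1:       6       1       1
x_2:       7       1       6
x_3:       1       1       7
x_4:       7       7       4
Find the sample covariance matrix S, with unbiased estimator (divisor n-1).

Step 1 — column means:
  mean(A) = (6 + 7 + 1 + 7) / 4 = 21/4 = 5.25
  mean(B) = (1 + 1 + 1 + 7) / 4 = 10/4 = 2.5
  mean(C) = (1 + 6 + 7 + 4) / 4 = 18/4 = 4.5

Step 2 — sample covariance S[i,j] = (1/(n-1)) · Σ_k (x_{k,i} - mean_i) · (x_{k,j} - mean_j), with n-1 = 3.
  S[A,A] = ((0.75)·(0.75) + (1.75)·(1.75) + (-4.25)·(-4.25) + (1.75)·(1.75)) / 3 = 24.75/3 = 8.25
  S[A,B] = ((0.75)·(-1.5) + (1.75)·(-1.5) + (-4.25)·(-1.5) + (1.75)·(4.5)) / 3 = 10.5/3 = 3.5
  S[A,C] = ((0.75)·(-3.5) + (1.75)·(1.5) + (-4.25)·(2.5) + (1.75)·(-0.5)) / 3 = -11.5/3 = -3.8333
  S[B,B] = ((-1.5)·(-1.5) + (-1.5)·(-1.5) + (-1.5)·(-1.5) + (4.5)·(4.5)) / 3 = 27/3 = 9
  S[B,C] = ((-1.5)·(-3.5) + (-1.5)·(1.5) + (-1.5)·(2.5) + (4.5)·(-0.5)) / 3 = -3/3 = -1
  S[C,C] = ((-3.5)·(-3.5) + (1.5)·(1.5) + (2.5)·(2.5) + (-0.5)·(-0.5)) / 3 = 21/3 = 7

S is symmetric (S[j,i] = S[i,j]). Assembling:

S = [[8.25, 3.5, -3.8333],
 [3.5, 9, -1],
 [-3.8333, -1, 7]]


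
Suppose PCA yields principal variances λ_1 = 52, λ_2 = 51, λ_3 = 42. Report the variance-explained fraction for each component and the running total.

Step 1 — total variance = trace(Sigma) = Σ λ_i = 52 + 51 + 42 = 145.

Step 2 — fraction explained by component i = λ_i / Σ λ:
  PC1: 52/145 = 0.3586
  PC2: 51/145 = 0.3517
  PC3: 42/145 = 0.2897

Step 3 — cumulative fraction after k components = (λ_1 + ... + λ_k) / Σ λ:
  k = 1: 52/145 = 0.3586
  k = 2: (52 + 51)/145 = 103/145 = 0.7103
  k = 3: (52 + 51 + 42)/145 = 145/145 = 1

Summary (fraction, with percent):

explained: PC1 0.3586 (35.86%), PC2 0.3517 (35.17%), PC3 0.2897 (28.97%);  cumulative: 0.3586, 0.7103, 1


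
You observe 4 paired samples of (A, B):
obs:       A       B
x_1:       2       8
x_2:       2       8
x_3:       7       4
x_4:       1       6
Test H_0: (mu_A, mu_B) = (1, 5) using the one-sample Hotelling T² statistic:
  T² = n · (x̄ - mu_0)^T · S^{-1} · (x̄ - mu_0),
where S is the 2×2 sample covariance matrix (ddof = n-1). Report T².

Step 1 — sample mean vector:
  mean(A) = (2 + 2 + 7 + 1) / 4 = 12/4 = 3
  mean(B) = (8 + 8 + 4 + 6) / 4 = 26/4 = 6.5
  x̄ = (3, 6.5),  deviation x̄ - mu_0 = (3, 6.5) - (1, 5) = (2, 1.5).

Step 2 — sample covariance matrix, S[i,j] = (1/(n-1)) · Σ_k (x_{k,i} - mean_i) · (x_{k,j} - mean_j), divisor n-1 = 3:
  S[A,A] = ((-1)·(-1) + (-1)·(-1) + (4)·(4) + (-2)·(-2)) / 3 = 22/3 = 7.3333
  S[A,B] = ((-1)·(1.5) + (-1)·(1.5) + (4)·(-2.5) + (-2)·(-0.5)) / 3 = -12/3 = -4
  S[B,B] = ((1.5)·(1.5) + (1.5)·(1.5) + (-2.5)·(-2.5) + (-0.5)·(-0.5)) / 3 = 11/3 = 3.6667
  S = [[7.3333, -4],
 [-4, 3.6667]].

Step 3 — invert S. det(S) = 7.3333·3.6667 - (-4)² = 10.8889.
  S^{-1} = (1/det) · [[d, -b], [-b, a]] = [[0.3367, 0.3673],
 [0.3673, 0.6735]].

Step 4 — quadratic form (x̄ - mu_0)^T · S^{-1} · (x̄ - mu_0):
  S^{-1} · (x̄ - mu_0) = (1.2245, 1.7449),
  (x̄ - mu_0)^T · [...] = (2)·(1.2245) + (1.5)·(1.7449) = 5.0663.

Step 5 — scale by n: T² = 4 · 5.0663 = 20.2653.

T² ≈ 20.2653


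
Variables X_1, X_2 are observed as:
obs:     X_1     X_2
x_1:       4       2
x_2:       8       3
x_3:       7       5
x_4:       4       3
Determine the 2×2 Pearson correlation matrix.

Step 1 — column means:
  mean(X_1) = (4 + 8 + 7 + 4) / 4 = 23/4 = 5.75
  mean(X_2) = (2 + 3 + 5 + 3) / 4 = 13/4 = 3.25

Step 2 — sample variances and covariances s[i,j] = (1/(n-1)) · Σ_k (x_{k,i} - mean_i) · (x_{k,j} - mean_j), with n-1 = 3:
  s[X_1,X_1] = ((-1.75)·(-1.75) + (2.25)·(2.25) + (1.25)·(1.25) + (-1.75)·(-1.75)) / 3 = 12.75/3 = 4.25
  s[X_1,X_2] = ((-1.75)·(-1.25) + (2.25)·(-0.25) + (1.25)·(1.75) + (-1.75)·(-0.25)) / 3 = 4.25/3 = 1.4167
  s[X_2,X_2] = ((-1.25)·(-1.25) + (-0.25)·(-0.25) + (1.75)·(1.75) + (-0.25)·(-0.25)) / 3 = 4.75/3 = 1.5833
  Sample standard deviations s_i = √(s[i,i]):
  s(X_1) = √(4.25) = 2.0616
  s(X_2) = √(1.5833) = 1.2583

Step 3 — r_{ij} = s_{ij} / (s_i · s_j):
  r[X_1,X_1] = 1 (diagonal).
  r[X_1,X_2] = 1.4167 / (2.0616 · 1.2583) = 1.4167 / 2.5941 = 0.5461
  r[X_2,X_2] = 1 (diagonal).

R is symmetric with unit diagonal. Assembling:

R = [[1, 0.5461],
 [0.5461, 1]]


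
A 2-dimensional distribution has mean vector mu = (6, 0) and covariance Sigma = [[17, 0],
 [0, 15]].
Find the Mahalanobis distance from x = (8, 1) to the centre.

Step 1 — centre the observation: (x - mu) = (2, 1).

Step 2 — invert Sigma. det(Sigma) = 17·15 - (0)² = 255.
  Sigma^{-1} = (1/det) · [[d, -b], [-b, a]] = [[0.0588, 0],
 [0, 0.0667]].

Step 3 — form the quadratic (x - mu)^T · Sigma^{-1} · (x - mu):
  Sigma^{-1} · (x - mu) = (0.1176, 0.0667).
  (x - mu)^T · [Sigma^{-1} · (x - mu)] = (2)·(0.1176) + (1)·(0.0667) = 0.302.

Step 4 — take square root: d = √(0.302) ≈ 0.5495.

d(x, mu) = √(0.302) ≈ 0.5495


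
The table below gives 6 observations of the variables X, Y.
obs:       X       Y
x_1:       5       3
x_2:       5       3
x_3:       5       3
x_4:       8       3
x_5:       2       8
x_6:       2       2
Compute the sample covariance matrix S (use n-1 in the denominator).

Step 1 — column means:
  mean(X) = (5 + 5 + 5 + 8 + 2 + 2) / 6 = 27/6 = 4.5
  mean(Y) = (3 + 3 + 3 + 3 + 8 + 2) / 6 = 22/6 = 3.6667

Step 2 — sample covariance S[i,j] = (1/(n-1)) · Σ_k (x_{k,i} - mean_i) · (x_{k,j} - mean_j), with n-1 = 5.
  S[X,X] = ((0.5)·(0.5) + (0.5)·(0.5) + (0.5)·(0.5) + (3.5)·(3.5) + (-2.5)·(-2.5) + (-2.5)·(-2.5)) / 5 = 25.5/5 = 5.1
  S[X,Y] = ((0.5)·(-0.6667) + (0.5)·(-0.6667) + (0.5)·(-0.6667) + (3.5)·(-0.6667) + (-2.5)·(4.3333) + (-2.5)·(-1.6667)) / 5 = -10/5 = -2
  S[Y,Y] = ((-0.6667)·(-0.6667) + (-0.6667)·(-0.6667) + (-0.6667)·(-0.6667) + (-0.6667)·(-0.6667) + (4.3333)·(4.3333) + (-1.6667)·(-1.6667)) / 5 = 23.3333/5 = 4.6667

S is symmetric (S[j,i] = S[i,j]). Assembling:

S = [[5.1, -2],
 [-2, 4.6667]]


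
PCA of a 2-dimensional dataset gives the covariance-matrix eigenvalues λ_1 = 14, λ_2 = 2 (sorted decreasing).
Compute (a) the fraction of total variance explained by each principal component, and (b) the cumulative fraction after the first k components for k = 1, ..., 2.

Step 1 — total variance = trace(Sigma) = Σ λ_i = 14 + 2 = 16.

Step 2 — fraction explained by component i = λ_i / Σ λ:
  PC1: 14/16 = 0.875
  PC2: 2/16 = 0.125

Step 3 — cumulative fraction after k components = (λ_1 + ... + λ_k) / Σ λ:
  k = 1: 14/16 = 0.875
  k = 2: (14 + 2)/16 = 16/16 = 1

Summary (fraction, with percent):

explained: PC1 0.875 (87.5%), PC2 0.125 (12.5%);  cumulative: 0.875, 1


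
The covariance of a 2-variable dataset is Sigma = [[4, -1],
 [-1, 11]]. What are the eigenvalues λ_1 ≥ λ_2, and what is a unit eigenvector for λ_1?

Step 1 — characteristic polynomial of 2×2 Sigma:
  det(Sigma - λI) = λ² - trace · λ + det = 0.
  trace = 4 + 11 = 15, det = 4·11 - (-1)² = 43.
Step 2 — discriminant:
  Δ = trace² - 4·det = 225 - 172 = 53.
Step 3 — eigenvalues:
  λ = (trace ± √Δ)/2 = (15 ± 7.2801)/2,
  λ_1 = 11.1401,  λ_2 = 3.8599.

Step 4 — unit eigenvector for λ_1: solve (Sigma - λ_1 I)v = 0. First row:
  (4 - 11.1401)·v_x + (-1)·v_y = 0, i.e. (-7.1401)·v_x + (-1)·v_y = 0,
  so v ∝ (b, λ_1 - a) = (-1, 7.1401); multiply by -1 so the first entry is positive: u = (1, -7.1401).
  ||u|| = √((1)² + (-7.1401)²) = √(51.9804) ≈ 7.2097,
  v_1 = u/||u|| ≈ (0.1387, -0.9903) (||v_1|| = 1).

λ_1 = 11.1401,  λ_2 = 3.8599;  v_1 ≈ (0.1387, -0.9903)


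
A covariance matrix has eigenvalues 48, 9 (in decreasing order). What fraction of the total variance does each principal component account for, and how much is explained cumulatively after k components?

Step 1 — total variance = trace(Sigma) = Σ λ_i = 48 + 9 = 57.

Step 2 — fraction explained by component i = λ_i / Σ λ:
  PC1: 48/57 = 0.8421
  PC2: 9/57 = 0.1579

Step 3 — cumulative fraction after k components = (λ_1 + ... + λ_k) / Σ λ:
  k = 1: 48/57 = 0.8421
  k = 2: (48 + 9)/57 = 57/57 = 1

Summary (fraction, with percent):

explained: PC1 0.8421 (84.21%), PC2 0.1579 (15.79%);  cumulative: 0.8421, 1


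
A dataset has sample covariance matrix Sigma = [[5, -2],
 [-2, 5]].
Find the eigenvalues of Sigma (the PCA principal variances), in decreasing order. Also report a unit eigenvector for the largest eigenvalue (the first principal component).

Step 1 — characteristic polynomial of 2×2 Sigma:
  det(Sigma - λI) = λ² - trace · λ + det = 0.
  trace = 5 + 5 = 10, det = 5·5 - (-2)² = 21.
Step 2 — discriminant:
  Δ = trace² - 4·det = 100 - 84 = 16.
Step 3 — eigenvalues:
  λ = (trace ± √Δ)/2 = (10 ± 4)/2,
  λ_1 = 7,  λ_2 = 3.

Step 4 — unit eigenvector for λ_1: solve (Sigma - λ_1 I)v = 0. First row:
  (5 - 7)·v_x + (-2)·v_y = 0, i.e. (-2)·v_x + (-2)·v_y = 0,
  so v ∝ (b, λ_1 - a) = (-2, 2); multiply by -1 so the first entry is positive: u = (2, -2).
  ||u|| = √((2)² + (-2)²) = √(8) ≈ 2.8284,
  v_1 = u/||u|| ≈ (0.7071, -0.7071) (||v_1|| = 1).

λ_1 = 7,  λ_2 = 3;  v_1 ≈ (0.7071, -0.7071)


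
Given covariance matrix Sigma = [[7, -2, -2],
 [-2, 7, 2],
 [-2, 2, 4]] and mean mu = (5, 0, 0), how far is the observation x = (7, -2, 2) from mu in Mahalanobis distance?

Step 1 — centre the observation: (x - mu) = (2, -2, 2).

Step 2 — invert Sigma (cofactor / det for 3×3, or solve directly):
  Sigma^{-1} = [[0.1714, 0.0286, 0.0714],
 [0.0286, 0.1714, -0.0714],
 [0.0714, -0.0714, 0.3214]].

Step 3 — form the quadratic (x - mu)^T · Sigma^{-1} · (x - mu):
  Sigma^{-1} · (x - mu) = (0.4286, -0.4286, 0.9286).
  (x - mu)^T · [Sigma^{-1} · (x - mu)] = (2)·(0.4286) + (-2)·(-0.4286) + (2)·(0.9286) = 3.5714.

Step 4 — take square root: d = √(3.5714) ≈ 1.8898.

d(x, mu) = √(3.5714) ≈ 1.8898


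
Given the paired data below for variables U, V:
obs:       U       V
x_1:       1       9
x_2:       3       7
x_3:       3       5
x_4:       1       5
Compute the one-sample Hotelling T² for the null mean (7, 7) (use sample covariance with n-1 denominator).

Step 1 — sample mean vector:
  mean(U) = (1 + 3 + 3 + 1) / 4 = 8/4 = 2
  mean(V) = (9 + 7 + 5 + 5) / 4 = 26/4 = 6.5
  x̄ = (2, 6.5),  deviation x̄ - mu_0 = (2, 6.5) - (7, 7) = (-5, -0.5).

Step 2 — sample covariance matrix, S[i,j] = (1/(n-1)) · Σ_k (x_{k,i} - mean_i) · (x_{k,j} - mean_j), divisor n-1 = 3:
  S[U,U] = ((-1)·(-1) + (1)·(1) + (1)·(1) + (-1)·(-1)) / 3 = 4/3 = 1.3333
  S[U,V] = ((-1)·(2.5) + (1)·(0.5) + (1)·(-1.5) + (-1)·(-1.5)) / 3 = -2/3 = -0.6667
  S[V,V] = ((2.5)·(2.5) + (0.5)·(0.5) + (-1.5)·(-1.5) + (-1.5)·(-1.5)) / 3 = 11/3 = 3.6667
  S = [[1.3333, -0.6667],
 [-0.6667, 3.6667]].

Step 3 — invert S. det(S) = 1.3333·3.6667 - (-0.6667)² = 4.4444.
  S^{-1} = (1/det) · [[d, -b], [-b, a]] = [[0.825, 0.15],
 [0.15, 0.3]].

Step 4 — quadratic form (x̄ - mu_0)^T · S^{-1} · (x̄ - mu_0):
  S^{-1} · (x̄ - mu_0) = (-4.2, -0.9),
  (x̄ - mu_0)^T · [...] = (-5)·(-4.2) + (-0.5)·(-0.9) = 21.45.

Step 5 — scale by n: T² = 4 · 21.45 = 85.8.

T² ≈ 85.8


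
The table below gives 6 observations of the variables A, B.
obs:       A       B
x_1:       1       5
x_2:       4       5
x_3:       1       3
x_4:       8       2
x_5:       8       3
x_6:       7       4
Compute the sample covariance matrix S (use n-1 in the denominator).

Step 1 — column means:
  mean(A) = (1 + 4 + 1 + 8 + 8 + 7) / 6 = 29/6 = 4.8333
  mean(B) = (5 + 5 + 3 + 2 + 3 + 4) / 6 = 22/6 = 3.6667

Step 2 — sample covariance S[i,j] = (1/(n-1)) · Σ_k (x_{k,i} - mean_i) · (x_{k,j} - mean_j), with n-1 = 5.
  S[A,A] = ((-3.8333)·(-3.8333) + (-0.8333)·(-0.8333) + (-3.8333)·(-3.8333) + (3.1667)·(3.1667) + (3.1667)·(3.1667) + (2.1667)·(2.1667)) / 5 = 54.8333/5 = 10.9667
  S[A,B] = ((-3.8333)·(1.3333) + (-0.8333)·(1.3333) + (-3.8333)·(-0.6667) + (3.1667)·(-1.6667) + (3.1667)·(-0.6667) + (2.1667)·(0.3333)) / 5 = -10.3333/5 = -2.0667
  S[B,B] = ((1.3333)·(1.3333) + (1.3333)·(1.3333) + (-0.6667)·(-0.6667) + (-1.6667)·(-1.6667) + (-0.6667)·(-0.6667) + (0.3333)·(0.3333)) / 5 = 7.3333/5 = 1.4667

S is symmetric (S[j,i] = S[i,j]). Assembling:

S = [[10.9667, -2.0667],
 [-2.0667, 1.4667]]


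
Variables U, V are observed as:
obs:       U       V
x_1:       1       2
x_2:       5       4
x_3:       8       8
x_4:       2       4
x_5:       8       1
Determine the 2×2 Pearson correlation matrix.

Step 1 — column means:
  mean(U) = (1 + 5 + 8 + 2 + 8) / 5 = 24/5 = 4.8
  mean(V) = (2 + 4 + 8 + 4 + 1) / 5 = 19/5 = 3.8

Step 2 — sample variances and covariances s[i,j] = (1/(n-1)) · Σ_k (x_{k,i} - mean_i) · (x_{k,j} - mean_j), with n-1 = 4:
  s[U,U] = ((-3.8)·(-3.8) + (0.2)·(0.2) + (3.2)·(3.2) + (-2.8)·(-2.8) + (3.2)·(3.2)) / 4 = 42.8/4 = 10.7
  s[U,V] = ((-3.8)·(-1.8) + (0.2)·(0.2) + (3.2)·(4.2) + (-2.8)·(0.2) + (3.2)·(-2.8)) / 4 = 10.8/4 = 2.7
  s[V,V] = ((-1.8)·(-1.8) + (0.2)·(0.2) + (4.2)·(4.2) + (0.2)·(0.2) + (-2.8)·(-2.8)) / 4 = 28.8/4 = 7.2
  Sample standard deviations s_i = √(s[i,i]):
  s(U) = √(10.7) = 3.2711
  s(V) = √(7.2) = 2.6833

Step 3 — r_{ij} = s_{ij} / (s_i · s_j):
  r[U,U] = 1 (diagonal).
  r[U,V] = 2.7 / (3.2711 · 2.6833) = 2.7 / 8.7772 = 0.3076
  r[V,V] = 1 (diagonal).

R is symmetric with unit diagonal. Assembling:

R = [[1, 0.3076],
 [0.3076, 1]]


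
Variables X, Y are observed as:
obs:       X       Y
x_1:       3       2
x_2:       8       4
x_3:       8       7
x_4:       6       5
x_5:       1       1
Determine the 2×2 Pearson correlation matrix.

Step 1 — column means:
  mean(X) = (3 + 8 + 8 + 6 + 1) / 5 = 26/5 = 5.2
  mean(Y) = (2 + 4 + 7 + 5 + 1) / 5 = 19/5 = 3.8

Step 2 — sample variances and covariances s[i,j] = (1/(n-1)) · Σ_k (x_{k,i} - mean_i) · (x_{k,j} - mean_j), with n-1 = 4:
  s[X,X] = ((-2.2)·(-2.2) + (2.8)·(2.8) + (2.8)·(2.8) + (0.8)·(0.8) + (-4.2)·(-4.2)) / 4 = 38.8/4 = 9.7
  s[X,Y] = ((-2.2)·(-1.8) + (2.8)·(0.2) + (2.8)·(3.2) + (0.8)·(1.2) + (-4.2)·(-2.8)) / 4 = 26.2/4 = 6.55
  s[Y,Y] = ((-1.8)·(-1.8) + (0.2)·(0.2) + (3.2)·(3.2) + (1.2)·(1.2) + (-2.8)·(-2.8)) / 4 = 22.8/4 = 5.7
  Sample standard deviations s_i = √(s[i,i]):
  s(X) = √(9.7) = 3.1145
  s(Y) = √(5.7) = 2.3875

Step 3 — r_{ij} = s_{ij} / (s_i · s_j):
  r[X,X] = 1 (diagonal).
  r[X,Y] = 6.55 / (3.1145 · 2.3875) = 6.55 / 7.4357 = 0.8809
  r[Y,Y] = 1 (diagonal).

R is symmetric with unit diagonal. Assembling:

R = [[1, 0.8809],
 [0.8809, 1]]


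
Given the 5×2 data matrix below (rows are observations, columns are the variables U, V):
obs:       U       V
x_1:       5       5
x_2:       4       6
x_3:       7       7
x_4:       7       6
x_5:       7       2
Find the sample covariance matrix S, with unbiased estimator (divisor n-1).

Step 1 — column means:
  mean(U) = (5 + 4 + 7 + 7 + 7) / 5 = 30/5 = 6
  mean(V) = (5 + 6 + 7 + 6 + 2) / 5 = 26/5 = 5.2

Step 2 — sample covariance S[i,j] = (1/(n-1)) · Σ_k (x_{k,i} - mean_i) · (x_{k,j} - mean_j), with n-1 = 4.
  S[U,U] = ((-1)·(-1) + (-2)·(-2) + (1)·(1) + (1)·(1) + (1)·(1)) / 4 = 8/4 = 2
  S[U,V] = ((-1)·(-0.2) + (-2)·(0.8) + (1)·(1.8) + (1)·(0.8) + (1)·(-3.2)) / 4 = -2/4 = -0.5
  S[V,V] = ((-0.2)·(-0.2) + (0.8)·(0.8) + (1.8)·(1.8) + (0.8)·(0.8) + (-3.2)·(-3.2)) / 4 = 14.8/4 = 3.7

S is symmetric (S[j,i] = S[i,j]). Assembling:

S = [[2, -0.5],
 [-0.5, 3.7]]


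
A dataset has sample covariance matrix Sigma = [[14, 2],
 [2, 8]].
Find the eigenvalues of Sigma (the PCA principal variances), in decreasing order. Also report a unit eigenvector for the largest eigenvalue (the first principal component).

Step 1 — characteristic polynomial of 2×2 Sigma:
  det(Sigma - λI) = λ² - trace · λ + det = 0.
  trace = 14 + 8 = 22, det = 14·8 - (2)² = 108.
Step 2 — discriminant:
  Δ = trace² - 4·det = 484 - 432 = 52.
Step 3 — eigenvalues:
  λ = (trace ± √Δ)/2 = (22 ± 7.2111)/2,
  λ_1 = 14.6056,  λ_2 = 7.3944.

Step 4 — unit eigenvector for λ_1: solve (Sigma - λ_1 I)v = 0. First row:
  (14 - 14.6056)·v_x + (2)·v_y = 0, i.e. (-0.6056)·v_x + (2)·v_y = 0,
  so v ∝ (b, λ_1 - a) = (2, 0.6056) = u.
  ||u|| = √((2)² + (0.6056)²) = √(4.3667) ≈ 2.0897,
  v_1 = u/||u|| ≈ (0.9571, 0.2898) (||v_1|| = 1).

λ_1 = 14.6056,  λ_2 = 7.3944;  v_1 ≈ (0.9571, 0.2898)


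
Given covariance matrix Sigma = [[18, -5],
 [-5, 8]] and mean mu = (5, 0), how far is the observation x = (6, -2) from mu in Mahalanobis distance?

Step 1 — centre the observation: (x - mu) = (1, -2).

Step 2 — invert Sigma. det(Sigma) = 18·8 - (-5)² = 119.
  Sigma^{-1} = (1/det) · [[d, -b], [-b, a]] = [[0.0672, 0.042],
 [0.042, 0.1513]].

Step 3 — form the quadratic (x - mu)^T · Sigma^{-1} · (x - mu):
  Sigma^{-1} · (x - mu) = (-0.0168, -0.2605).
  (x - mu)^T · [Sigma^{-1} · (x - mu)] = (1)·(-0.0168) + (-2)·(-0.2605) = 0.5042.

Step 4 — take square root: d = √(0.5042) ≈ 0.7101.

d(x, mu) = √(0.5042) ≈ 0.7101


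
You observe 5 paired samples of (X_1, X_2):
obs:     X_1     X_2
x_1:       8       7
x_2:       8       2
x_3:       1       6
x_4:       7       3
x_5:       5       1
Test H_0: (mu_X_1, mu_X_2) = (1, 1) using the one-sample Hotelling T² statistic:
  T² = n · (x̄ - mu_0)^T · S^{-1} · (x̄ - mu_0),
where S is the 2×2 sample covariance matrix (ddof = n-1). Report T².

Step 1 — sample mean vector:
  mean(X_1) = (8 + 8 + 1 + 7 + 5) / 5 = 29/5 = 5.8
  mean(X_2) = (7 + 2 + 6 + 3 + 1) / 5 = 19/5 = 3.8
  x̄ = (5.8, 3.8),  deviation x̄ - mu_0 = (5.8, 3.8) - (1, 1) = (4.8, 2.8).

Step 2 — sample covariance matrix, S[i,j] = (1/(n-1)) · Σ_k (x_{k,i} - mean_i) · (x_{k,j} - mean_j), divisor n-1 = 4:
  S[X_1,X_1] = ((2.2)·(2.2) + (2.2)·(2.2) + (-4.8)·(-4.8) + (1.2)·(1.2) + (-0.8)·(-0.8)) / 4 = 34.8/4 = 8.7
  S[X_1,X_2] = ((2.2)·(3.2) + (2.2)·(-1.8) + (-4.8)·(2.2) + (1.2)·(-0.8) + (-0.8)·(-2.8)) / 4 = -6.2/4 = -1.55
  S[X_2,X_2] = ((3.2)·(3.2) + (-1.8)·(-1.8) + (2.2)·(2.2) + (-0.8)·(-0.8) + (-2.8)·(-2.8)) / 4 = 26.8/4 = 6.7
  S = [[8.7, -1.55],
 [-1.55, 6.7]].

Step 3 — invert S. det(S) = 8.7·6.7 - (-1.55)² = 55.8875.
  S^{-1} = (1/det) · [[d, -b], [-b, a]] = [[0.1199, 0.0277],
 [0.0277, 0.1557]].

Step 4 — quadratic form (x̄ - mu_0)^T · S^{-1} · (x̄ - mu_0):
  S^{-1} · (x̄ - mu_0) = (0.6531, 0.569),
  (x̄ - mu_0)^T · [...] = (4.8)·(0.6531) + (2.8)·(0.569) = 4.7281.

Step 5 — scale by n: T² = 5 · 4.7281 = 23.6403.

T² ≈ 23.6403


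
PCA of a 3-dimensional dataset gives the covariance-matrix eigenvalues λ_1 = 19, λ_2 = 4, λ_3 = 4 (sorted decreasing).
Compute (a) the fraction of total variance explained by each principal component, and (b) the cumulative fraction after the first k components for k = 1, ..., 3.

Step 1 — total variance = trace(Sigma) = Σ λ_i = 19 + 4 + 4 = 27.

Step 2 — fraction explained by component i = λ_i / Σ λ:
  PC1: 19/27 = 0.7037
  PC2: 4/27 = 0.1481
  PC3: 4/27 = 0.1481

Step 3 — cumulative fraction after k components = (λ_1 + ... + λ_k) / Σ λ:
  k = 1: 19/27 = 0.7037
  k = 2: (19 + 4)/27 = 23/27 = 0.8519
  k = 3: (19 + 4 + 4)/27 = 27/27 = 1

Summary (fraction, with percent):

explained: PC1 0.7037 (70.37%), PC2 0.1481 (14.81%), PC3 0.1481 (14.81%);  cumulative: 0.7037, 0.8519, 1
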